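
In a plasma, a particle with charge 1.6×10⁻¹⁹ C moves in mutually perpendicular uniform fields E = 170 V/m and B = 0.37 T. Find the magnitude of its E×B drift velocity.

In crossed fields the guiding centre drifts at v_d = |E×B|/B² = E/B, independent of charge and mass.
v_d = 170/0.37 = 460 m/s.

v_d ≈ 460 m/s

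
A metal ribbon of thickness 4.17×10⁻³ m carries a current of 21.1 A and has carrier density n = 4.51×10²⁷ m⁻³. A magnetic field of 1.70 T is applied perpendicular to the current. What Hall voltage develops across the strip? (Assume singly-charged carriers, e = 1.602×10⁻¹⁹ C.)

V_H = IB/(n e t).
V_H = (21.1)(1.70)/((4.51×10²⁷)(1.602×10⁻¹⁹)(4.17×10⁻³)) ≈ 1.19×10⁻⁵ V.

V_H ≈ 1.19×10⁻⁵ V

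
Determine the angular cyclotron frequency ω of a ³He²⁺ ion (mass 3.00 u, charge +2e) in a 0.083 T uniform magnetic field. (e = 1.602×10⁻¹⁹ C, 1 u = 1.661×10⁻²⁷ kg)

ω = |q|B/m.
ω = (3.204×10⁻¹⁹)(0.083)/4.983×10⁻²⁷ ≈ 5.3×10⁶ rad/s.

ω ≈ 5.3×10⁶ rad/s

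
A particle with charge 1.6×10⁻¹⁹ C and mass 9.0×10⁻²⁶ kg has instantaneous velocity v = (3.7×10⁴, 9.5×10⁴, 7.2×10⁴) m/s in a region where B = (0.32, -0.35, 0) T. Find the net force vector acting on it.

F ≈ (4.03×10⁻¹⁵, 3.69×10⁻¹⁵, -6.94×10⁻¹⁵) N

v×B = (2.52×10⁴, 2.30×10⁴, -4.34×10⁴) N/C.
F = q v×B = (1.6×10⁻¹⁹ C)·(2.52×10⁴, 2.30×10⁴, -4.34×10⁴) = (4.03×10⁻¹⁵, 3.69×10⁻¹⁵, -6.94×10⁻¹⁵) N.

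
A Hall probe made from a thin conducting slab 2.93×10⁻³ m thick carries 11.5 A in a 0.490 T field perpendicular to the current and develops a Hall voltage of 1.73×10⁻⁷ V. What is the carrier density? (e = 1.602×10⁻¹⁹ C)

From V_H = IB/(n e t), n = IB/(V_H e t).
n = (11.5)(0.490)/((1.73×10⁻⁷)(1.602×10⁻¹⁹)(2.93×10⁻³)) ≈ 6.94×10²⁸ m⁻³.

n ≈ 6.94×10²⁸ m⁻³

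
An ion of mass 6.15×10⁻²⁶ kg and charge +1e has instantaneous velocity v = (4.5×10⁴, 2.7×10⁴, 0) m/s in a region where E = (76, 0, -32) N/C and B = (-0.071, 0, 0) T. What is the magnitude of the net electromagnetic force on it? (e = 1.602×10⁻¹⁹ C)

v×B = (0, 0, 1920) N/C.
E + v×B = (76.0, 0, 1880) N/C.
F = q(E + v×B) = (1.602×10⁻¹⁹ C)·(76.0, 0, 1880) = (1.22×10⁻¹⁷, 0, 3.02×10⁻¹⁶) N.
|F| = 3.02×10⁻¹⁶ N.

|F| ≈ 3.02×10⁻¹⁶ N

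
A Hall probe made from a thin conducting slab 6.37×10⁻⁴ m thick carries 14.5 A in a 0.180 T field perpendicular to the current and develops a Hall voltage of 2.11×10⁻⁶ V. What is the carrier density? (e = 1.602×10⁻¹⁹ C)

n ≈ 1.21×10²⁸ m⁻³

From V_H = IB/(n e t), n = IB/(V_H e t).
n = (14.5)(0.180)/((2.11×10⁻⁶)(1.602×10⁻¹⁹)(6.37×10⁻⁴)) ≈ 1.21×10²⁸ m⁻³.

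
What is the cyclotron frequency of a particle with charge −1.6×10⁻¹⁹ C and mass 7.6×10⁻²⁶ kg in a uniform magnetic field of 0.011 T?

f ≈ 3700 Hz

f = |q|B/(2πm).
f = (1.6×10⁻¹⁹)(0.011)/(2π·7.6×10⁻²⁶) ≈ 3700 Hz.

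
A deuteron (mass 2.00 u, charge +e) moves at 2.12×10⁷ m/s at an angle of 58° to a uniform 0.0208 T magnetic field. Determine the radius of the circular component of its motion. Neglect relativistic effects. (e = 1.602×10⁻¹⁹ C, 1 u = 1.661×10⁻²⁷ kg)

r ≈ 17.9 m

v⊥ = v sinθ = 2.12×10⁷·sin58° ≈ 1.798×10⁷ m/s.
r = m v⊥/(|q|B) = (3.322×10⁻²⁷)(1.798×10⁷)/((1.602×10⁻¹⁹)(0.0208)) ≈ 17.9 m.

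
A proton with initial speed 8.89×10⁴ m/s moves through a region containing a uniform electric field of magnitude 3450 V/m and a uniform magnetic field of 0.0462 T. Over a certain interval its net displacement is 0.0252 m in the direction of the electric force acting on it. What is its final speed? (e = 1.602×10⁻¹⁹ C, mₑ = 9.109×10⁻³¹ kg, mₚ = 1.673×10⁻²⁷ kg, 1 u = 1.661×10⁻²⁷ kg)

B does no work; ΔKE = |q|E d.
½mv_f² = ½mv₀² + |q|Ed = ½(1.673×10⁻²⁷)(8.89×10⁴)² + (1.602×10⁻¹⁹)(3450)(0.0252) ≈ 6.611×10⁻¹⁸ J + 1.393×10⁻¹⁷ J ≈ 2.054×10⁻¹⁷ J.
v_f = √(2·2.054×10⁻¹⁷/1.673×10⁻²⁷) ≈ 1.57×10⁵ m/s.

v_f ≈ 1.57×10⁵ m/s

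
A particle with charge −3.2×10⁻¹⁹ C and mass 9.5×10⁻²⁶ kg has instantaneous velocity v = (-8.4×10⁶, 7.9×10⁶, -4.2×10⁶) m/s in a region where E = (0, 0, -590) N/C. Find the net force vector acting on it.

F ≈ (0, 0, 1.89×10⁻¹⁶) N

Only an electric field acts, so F = qE = (−3.2×10⁻¹⁹ C)·(0, 0, -590) = (0, 0, 1.89×10⁻¹⁶) N.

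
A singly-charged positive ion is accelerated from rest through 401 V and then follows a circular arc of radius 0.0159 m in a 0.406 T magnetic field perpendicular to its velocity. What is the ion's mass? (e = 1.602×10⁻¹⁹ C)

m ≈ 8.32×10⁻²⁷ kg

Combine |q|V = ½mv² and r = mv/(|q|B): eliminate v to get m = qB²r²/(2V).
m = (1.602×10⁻¹⁹)(0.406)²(0.0159)²/(2·401) ≈ 8.32×10⁻²⁷ kg.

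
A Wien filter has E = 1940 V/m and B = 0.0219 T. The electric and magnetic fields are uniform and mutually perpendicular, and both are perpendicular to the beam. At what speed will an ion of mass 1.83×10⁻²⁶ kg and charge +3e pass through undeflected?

Zero net Lorentz force requires |qE| = |q v×B|, i.e. E = vB.
v = E/B = 1940/0.0219 = 8.86×10⁴ m/s.

v = 8.86×10⁴ m/s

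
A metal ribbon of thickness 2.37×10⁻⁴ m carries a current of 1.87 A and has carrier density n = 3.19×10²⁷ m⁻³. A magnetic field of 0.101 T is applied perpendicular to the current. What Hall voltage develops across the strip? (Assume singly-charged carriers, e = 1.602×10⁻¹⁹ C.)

V_H ≈ 1.56×10⁻⁶ V

V_H = IB/(n e t).
V_H = (1.87)(0.101)/((3.19×10²⁷)(1.602×10⁻¹⁹)(2.37×10⁻⁴)) ≈ 1.56×10⁻⁶ V.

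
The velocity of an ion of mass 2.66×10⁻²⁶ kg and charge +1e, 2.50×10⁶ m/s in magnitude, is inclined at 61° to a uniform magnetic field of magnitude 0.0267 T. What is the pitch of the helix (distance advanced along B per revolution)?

v∥ = v cosθ = 2.50×10⁶·cos61° ≈ 1.212×10⁶ m/s.
T = 2πm/(|q|B) = 2π(2.66×10⁻²⁶)/((1.602×10⁻¹⁹)(0.0267)) ≈ 3.907×10⁻⁵ s.
pitch = v∥ T = (1.212×10⁶)(3.907×10⁻⁵) ≈ 47.4 m.

p ≈ 47.4 m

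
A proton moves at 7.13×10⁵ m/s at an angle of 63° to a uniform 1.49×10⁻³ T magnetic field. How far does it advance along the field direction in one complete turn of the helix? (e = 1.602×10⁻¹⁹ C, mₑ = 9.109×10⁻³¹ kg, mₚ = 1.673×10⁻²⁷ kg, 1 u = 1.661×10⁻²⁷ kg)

p ≈ 14.3 m

v∥ = v cosθ = 7.13×10⁵·cos63° ≈ 3.237×10⁵ m/s.
T = 2πm/(|q|B) = 2π(1.673×10⁻²⁷)/((1.602×10⁻¹⁹)(1.49×10⁻³)) ≈ 4.404×10⁻⁵ s.
pitch = v∥ T = (3.237×10⁵)(4.404×10⁻⁵) ≈ 14.3 m.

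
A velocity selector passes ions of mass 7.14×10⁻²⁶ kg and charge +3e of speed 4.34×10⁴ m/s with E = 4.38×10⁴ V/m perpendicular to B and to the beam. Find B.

Balance of forces in the selector: qE = qvB ⇒ B = E/v.
B = 4.38×10⁴/4.34×10⁴ = 1.01 T.

B = 1.01 T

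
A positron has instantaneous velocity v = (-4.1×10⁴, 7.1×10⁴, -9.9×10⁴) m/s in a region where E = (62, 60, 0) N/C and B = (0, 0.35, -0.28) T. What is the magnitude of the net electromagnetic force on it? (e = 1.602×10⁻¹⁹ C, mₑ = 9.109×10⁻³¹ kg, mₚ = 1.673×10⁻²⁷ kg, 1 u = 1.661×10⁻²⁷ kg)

v×B = (1.48×10⁴, -1.15×10⁴, -1.43×10⁴) N/C.
E + v×B = (1.48×10⁴, -1.14×10⁴, -1.43×10⁴) N/C.
F = q(E + v×B) = (1.602×10⁻¹⁹ C)·(1.48×10⁴, -1.14×10⁴, -1.43×10⁴) = (2.38×10⁻¹⁵, -1.83×10⁻¹⁵, -2.30×10⁻¹⁵) N.
|F| = 3.78×10⁻¹⁵ N.

|F| ≈ 3.78×10⁻¹⁵ N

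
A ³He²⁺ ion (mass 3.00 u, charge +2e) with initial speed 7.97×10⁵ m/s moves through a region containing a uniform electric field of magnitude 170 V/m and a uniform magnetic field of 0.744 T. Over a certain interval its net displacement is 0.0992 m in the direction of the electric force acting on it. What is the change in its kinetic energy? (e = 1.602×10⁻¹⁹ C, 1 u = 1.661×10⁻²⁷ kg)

The magnetic force is always ⟂ v and does no work; only the electric force changes KE.
ΔKE = F_E · d = |q|E d = (3.204×10⁻¹⁹)(170)(0.0992) ≈ 5.40×10⁻¹⁸ J.

ΔKE ≈ 5.40×10⁻¹⁸ J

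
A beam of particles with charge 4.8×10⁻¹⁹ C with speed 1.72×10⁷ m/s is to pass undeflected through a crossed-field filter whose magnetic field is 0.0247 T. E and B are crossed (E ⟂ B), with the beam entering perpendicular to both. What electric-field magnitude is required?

For straight-line motion qE = qvB, so E = vB.
E = 1.72×10⁷ × 0.0247 = 4.25×10⁵ V/m.

E = 4.25×10⁵ V/m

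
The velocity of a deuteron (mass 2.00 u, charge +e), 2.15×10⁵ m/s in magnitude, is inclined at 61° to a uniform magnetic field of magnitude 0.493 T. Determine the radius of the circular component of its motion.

r ≈ 7.91×10⁻³ m

v⊥ = v sinθ = 2.15×10⁵·sin61° ≈ 1.880×10⁵ m/s.
r = m v⊥/(|q|B) = (3.322×10⁻²⁷)(1.880×10⁵)/((1.602×10⁻¹⁹)(0.493)) ≈ 7.91×10⁻³ m.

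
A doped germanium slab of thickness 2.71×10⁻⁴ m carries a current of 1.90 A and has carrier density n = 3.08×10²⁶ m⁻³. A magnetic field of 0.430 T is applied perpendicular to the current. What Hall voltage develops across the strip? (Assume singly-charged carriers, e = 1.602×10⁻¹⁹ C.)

V_H = IB/(n e t).
V_H = (1.90)(0.430)/((3.08×10²⁶)(1.602×10⁻¹⁹)(2.71×10⁻⁴)) ≈ 6.11×10⁻⁵ V.

V_H ≈ 6.11×10⁻⁵ V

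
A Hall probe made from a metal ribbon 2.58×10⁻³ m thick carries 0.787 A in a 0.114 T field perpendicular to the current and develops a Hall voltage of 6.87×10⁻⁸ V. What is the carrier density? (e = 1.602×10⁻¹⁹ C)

n ≈ 3.16×10²⁷ m⁻³

From V_H = IB/(n e t), n = IB/(V_H e t).
n = (0.787)(0.114)/((6.87×10⁻⁸)(1.602×10⁻¹⁹)(2.58×10⁻³)) ≈ 3.16×10²⁷ m⁻³.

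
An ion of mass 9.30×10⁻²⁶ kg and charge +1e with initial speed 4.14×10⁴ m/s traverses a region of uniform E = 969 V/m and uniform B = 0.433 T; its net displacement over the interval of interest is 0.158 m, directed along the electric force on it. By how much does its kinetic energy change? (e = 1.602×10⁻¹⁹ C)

The magnetic force is always ⟂ v and does no work; only the electric force changes KE.
ΔKE = F_E · d = |q|E d = (1.602×10⁻¹⁹)(969)(0.158) ≈ 2.45×10⁻¹⁷ J.

ΔKE ≈ 2.45×10⁻¹⁷ J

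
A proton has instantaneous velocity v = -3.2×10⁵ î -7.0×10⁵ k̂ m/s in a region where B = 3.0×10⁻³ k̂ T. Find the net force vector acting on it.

F ≈ (0, 1.54×10⁻¹⁶, 0) N

v×B = (0, 960, 0) N/C.
F = q v×B = (1.602×10⁻¹⁹ C)·(0, 960, 0) = (0, 1.54×10⁻¹⁶, 0) N.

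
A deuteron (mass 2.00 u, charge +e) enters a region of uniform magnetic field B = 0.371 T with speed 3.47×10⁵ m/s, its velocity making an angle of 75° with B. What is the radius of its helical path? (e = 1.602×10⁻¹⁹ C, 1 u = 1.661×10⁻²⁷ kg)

v⊥ = v sinθ = 3.47×10⁵·sin75° ≈ 3.352×10⁵ m/s.
r = m v⊥/(|q|B) = (3.322×10⁻²⁷)(3.352×10⁵)/((1.602×10⁻¹⁹)(0.371)) ≈ 0.0187 m.

r ≈ 0.0187 m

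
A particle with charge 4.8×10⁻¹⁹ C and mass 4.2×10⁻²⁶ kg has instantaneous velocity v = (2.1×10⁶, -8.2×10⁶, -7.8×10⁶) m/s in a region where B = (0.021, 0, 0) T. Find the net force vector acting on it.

F ≈ (0, -7.86×10⁻¹⁴, 8.27×10⁻¹⁴) N

v×B = (0, -1.64×10⁵, 1.72×10⁵) N/C.
F = q v×B = (4.8×10⁻¹⁹ C)·(0, -1.64×10⁵, 1.72×10⁵) = (0, -7.86×10⁻¹⁴, 8.27×10⁻¹⁴) N.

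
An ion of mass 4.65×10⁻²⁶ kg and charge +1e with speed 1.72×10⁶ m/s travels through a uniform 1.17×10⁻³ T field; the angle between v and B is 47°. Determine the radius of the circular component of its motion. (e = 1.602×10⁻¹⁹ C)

r ≈ 312 m

v⊥ = v sinθ = 1.72×10⁶·sin47° ≈ 1.258×10⁶ m/s.
r = m v⊥/(|q|B) = (4.65×10⁻²⁶)(1.258×10⁶)/((1.602×10⁻¹⁹)(1.17×10⁻³)) ≈ 312 m.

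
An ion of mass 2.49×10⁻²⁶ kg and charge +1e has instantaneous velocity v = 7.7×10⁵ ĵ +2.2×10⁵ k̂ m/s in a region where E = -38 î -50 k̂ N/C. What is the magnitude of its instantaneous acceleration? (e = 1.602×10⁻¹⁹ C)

|a| ≈ 4.04×10⁸ m/s²

Only an electric field acts, so F = qE = (1.602×10⁻¹⁹ C)·(-38.0, 0, -50.0) = (-6.09×10⁻¹⁸, 0, -8.01×10⁻¹⁸) N.
|a| = |F|/m = 1.006×10⁻¹⁷/2.49×10⁻²⁶ ≈ 4.04×10⁸ m/s².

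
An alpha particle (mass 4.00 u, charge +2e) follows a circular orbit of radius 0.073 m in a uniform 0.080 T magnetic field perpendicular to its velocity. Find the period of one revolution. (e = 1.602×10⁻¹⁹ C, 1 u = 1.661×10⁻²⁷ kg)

T ≈ 1.6×10⁻⁶ s

The cyclotron period depends only on m, q, B: T = 2πm/(|q|B).
T = 2π(6.644×10⁻²⁷)/((3.204×10⁻¹⁹)(0.080)) ≈ 1.6×10⁻⁶ s.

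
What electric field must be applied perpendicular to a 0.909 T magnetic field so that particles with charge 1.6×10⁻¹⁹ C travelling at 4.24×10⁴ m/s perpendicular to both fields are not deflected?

For straight-line motion qE = qvB, so E = vB.
E = 4.24×10⁴ × 0.909 = 3.85×10⁴ V/m.

E = 3.85×10⁴ V/m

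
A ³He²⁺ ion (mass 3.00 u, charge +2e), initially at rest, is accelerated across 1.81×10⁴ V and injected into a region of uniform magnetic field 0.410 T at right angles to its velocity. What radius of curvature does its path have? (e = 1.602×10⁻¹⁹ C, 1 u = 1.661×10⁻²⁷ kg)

Acceleration: |q|V = ½mv² ⇒ v = √(2|q|V/m) = √(2·3.204×10⁻¹⁹·1.81×10⁴/4.983×10⁻²⁷) ≈ 1.526×10⁶ m/s.
In the field: r = mv/(|q|B) = (4.983×10⁻²⁷)(1.526×10⁶)/((3.204×10⁻¹⁹)(0.410)) ≈ 0.0579 m.

r ≈ 0.0579 m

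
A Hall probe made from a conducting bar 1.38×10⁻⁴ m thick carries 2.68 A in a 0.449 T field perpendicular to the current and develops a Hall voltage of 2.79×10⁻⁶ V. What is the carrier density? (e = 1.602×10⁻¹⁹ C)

n ≈ 1.95×10²⁸ m⁻³

From V_H = IB/(n e t), n = IB/(V_H e t).
n = (2.68)(0.449)/((2.79×10⁻⁶)(1.602×10⁻¹⁹)(1.38×10⁻⁴)) ≈ 1.95×10²⁸ m⁻³.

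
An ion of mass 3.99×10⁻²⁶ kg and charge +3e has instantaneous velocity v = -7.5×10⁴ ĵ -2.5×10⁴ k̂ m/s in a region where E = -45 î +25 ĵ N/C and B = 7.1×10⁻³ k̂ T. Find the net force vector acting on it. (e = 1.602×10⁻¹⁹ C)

v×B = (-532, 0, 0) N/C.
E + v×B = (-578, 25.0, 0) N/C.
F = q(E + v×B) = (4.806×10⁻¹⁹ C)·(-578, 25.0, 0) = (-2.78×10⁻¹⁶, 1.20×10⁻¹⁷, 0) N.

F ≈ (-2.78×10⁻¹⁶, 1.20×10⁻¹⁷, 0) N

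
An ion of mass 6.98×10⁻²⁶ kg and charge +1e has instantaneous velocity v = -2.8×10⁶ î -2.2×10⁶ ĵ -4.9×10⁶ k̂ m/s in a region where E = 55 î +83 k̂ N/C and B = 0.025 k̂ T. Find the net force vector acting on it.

F ≈ (-8.80×10⁻¹⁵, 1.12×10⁻¹⁴, 1.33×10⁻¹⁷) N

v×B = (-5.50×10⁴, 7.00×10⁴, 0) N/C.
E + v×B = (-5.49×10⁴, 7.00×10⁴, 83.0) N/C.
F = q(E + v×B) = (1.602×10⁻¹⁹ C)·(-5.49×10⁴, 7.00×10⁴, 83.0) = (-8.80×10⁻¹⁵, 1.12×10⁻¹⁴, 1.33×10⁻¹⁷) N.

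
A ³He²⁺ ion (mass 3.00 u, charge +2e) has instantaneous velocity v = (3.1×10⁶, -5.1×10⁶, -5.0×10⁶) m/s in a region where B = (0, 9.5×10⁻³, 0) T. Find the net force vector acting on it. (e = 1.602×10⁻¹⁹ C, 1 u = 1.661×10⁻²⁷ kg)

F ≈ (1.52×10⁻¹⁴, 0, 9.44×10⁻¹⁵) N

v×B = (4.75×10⁴, 0, 2.94×10⁴) N/C.
F = q v×B = (3.204×10⁻¹⁹ C)·(4.75×10⁴, 0, 2.94×10⁴) = (1.52×10⁻¹⁴, 0, 9.44×10⁻¹⁵) N.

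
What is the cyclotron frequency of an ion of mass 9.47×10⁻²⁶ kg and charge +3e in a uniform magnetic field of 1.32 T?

f ≈ 1.07×10⁶ Hz

f = |q|B/(2πm).
f = (4.806×10⁻¹⁹)(1.32)/(2π·9.47×10⁻²⁶) ≈ 1.07×10⁶ Hz.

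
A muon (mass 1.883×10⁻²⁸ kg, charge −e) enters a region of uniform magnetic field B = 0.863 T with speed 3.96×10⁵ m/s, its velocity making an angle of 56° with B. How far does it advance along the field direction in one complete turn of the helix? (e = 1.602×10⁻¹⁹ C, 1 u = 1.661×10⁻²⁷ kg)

v∥ = v cosθ = 3.96×10⁵·cos56° ≈ 2.214×10⁵ m/s.
T = 2πm/(|q|B) = 2π(1.883×10⁻²⁸)/((1.602×10⁻¹⁹)(0.863)) ≈ 8.558×10⁻⁹ s.
pitch = v∥ T = (2.214×10⁵)(8.558×10⁻⁹) ≈ 1.90×10⁻³ m.

p ≈ 1.90×10⁻³ m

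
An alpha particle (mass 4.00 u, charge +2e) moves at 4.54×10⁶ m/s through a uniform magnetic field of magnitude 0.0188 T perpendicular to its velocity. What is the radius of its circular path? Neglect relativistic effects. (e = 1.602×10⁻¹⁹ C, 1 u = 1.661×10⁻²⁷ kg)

r ≈ 5.01 m

The magnetic force provides the centripetal force: |q|vB = mv²/r.
r = mv/(|q|B) = (6.644×10⁻²⁷)(4.54×10⁶)/((3.204×10⁻¹⁹)(0.0188)) ≈ 5.01 m.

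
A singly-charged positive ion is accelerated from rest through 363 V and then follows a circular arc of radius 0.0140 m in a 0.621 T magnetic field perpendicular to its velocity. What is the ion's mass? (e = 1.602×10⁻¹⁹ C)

Combine |q|V = ½mv² and r = mv/(|q|B): eliminate v to get m = qB²r²/(2V).
m = (1.602×10⁻¹⁹)(0.621)²(0.0140)²/(2·363) ≈ 1.67×10⁻²⁶ kg.

m ≈ 1.67×10⁻²⁶ kg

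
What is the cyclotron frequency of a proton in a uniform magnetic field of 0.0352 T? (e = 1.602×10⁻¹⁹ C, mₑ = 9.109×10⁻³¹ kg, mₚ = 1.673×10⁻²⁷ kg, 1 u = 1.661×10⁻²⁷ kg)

f = |q|B/(2πm).
f = (1.602×10⁻¹⁹)(0.0352)/(2π·1.673×10⁻²⁷) ≈ 5.36×10⁵ Hz.

f ≈ 5.36×10⁵ Hz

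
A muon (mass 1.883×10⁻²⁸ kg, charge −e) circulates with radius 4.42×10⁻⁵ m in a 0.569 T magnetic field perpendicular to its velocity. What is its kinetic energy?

v = |q|Br/m, then KE = ½mv² = (qBr)²/(2m).
v = (1.602×10⁻¹⁹)(0.569)(4.42×10⁻⁵)/1.883×10⁻²⁸ ≈ 2.140×10⁴ m/s.
KE = ½(1.883×10⁻²⁸)(2.140×10⁴)² ≈ 4.31×10⁻²⁰ J.

KE ≈ 4.31×10⁻²⁰ J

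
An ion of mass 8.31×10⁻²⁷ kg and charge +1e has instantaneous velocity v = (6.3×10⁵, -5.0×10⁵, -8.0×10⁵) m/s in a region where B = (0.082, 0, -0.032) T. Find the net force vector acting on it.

F ≈ (2.56×10⁻¹⁵, -7.28×10⁻¹⁵, 6.57×10⁻¹⁵) N

v×B = (1.60×10⁴, -4.54×10⁴, 4.10×10⁴) N/C.
F = q v×B = (1.602×10⁻¹⁹ C)·(1.60×10⁴, -4.54×10⁴, 4.10×10⁴) = (2.56×10⁻¹⁵, -7.28×10⁻¹⁵, 6.57×10⁻¹⁵) N.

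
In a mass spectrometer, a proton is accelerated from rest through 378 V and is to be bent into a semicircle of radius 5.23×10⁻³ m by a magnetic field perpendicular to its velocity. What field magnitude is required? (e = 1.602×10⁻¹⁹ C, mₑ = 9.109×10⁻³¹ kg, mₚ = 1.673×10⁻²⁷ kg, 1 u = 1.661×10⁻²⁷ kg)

B ≈ 0.537 T

v = √(2|q|V/m) = √(2·1.602×10⁻¹⁹·378/1.673×10⁻²⁷) ≈ 2.691×10⁵ m/s.
B = mv/(|q|r) = (1.673×10⁻²⁷)(2.691×10⁵)/((1.602×10⁻¹⁹)(5.23×10⁻³)) ≈ 0.537 T.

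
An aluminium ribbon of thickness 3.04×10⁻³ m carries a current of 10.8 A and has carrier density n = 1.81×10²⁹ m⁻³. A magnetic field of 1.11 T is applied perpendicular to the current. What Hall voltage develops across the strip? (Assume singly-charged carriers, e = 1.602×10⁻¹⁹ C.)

V_H ≈ 1.36×10⁻⁷ V

V_H = IB/(n e t).
V_H = (10.8)(1.11)/((1.81×10²⁹)(1.602×10⁻¹⁹)(3.04×10⁻³)) ≈ 1.36×10⁻⁷ V.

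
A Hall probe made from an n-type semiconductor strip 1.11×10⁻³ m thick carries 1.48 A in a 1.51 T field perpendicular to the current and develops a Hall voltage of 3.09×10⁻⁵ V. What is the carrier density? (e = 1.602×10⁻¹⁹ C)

n ≈ 4.07×10²⁶ m⁻³

From V_H = IB/(n e t), n = IB/(V_H e t).
n = (1.48)(1.51)/((3.09×10⁻⁵)(1.602×10⁻¹⁹)(1.11×10⁻³)) ≈ 4.07×10²⁶ m⁻³.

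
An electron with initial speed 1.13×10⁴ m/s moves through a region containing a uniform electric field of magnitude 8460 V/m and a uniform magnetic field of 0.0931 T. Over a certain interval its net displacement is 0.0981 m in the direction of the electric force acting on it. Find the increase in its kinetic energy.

ΔKE ≈ 1.33×10⁻¹⁶ J

The magnetic force is always ⟂ v and does no work; only the electric force changes KE.
ΔKE = F_E · d = |q|E d = (1.602×10⁻¹⁹)(8460)(0.0981) ≈ 1.33×10⁻¹⁶ J.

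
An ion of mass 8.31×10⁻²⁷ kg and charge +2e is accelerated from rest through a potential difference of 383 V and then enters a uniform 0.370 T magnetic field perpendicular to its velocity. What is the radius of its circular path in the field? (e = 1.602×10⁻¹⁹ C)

Acceleration: |q|V = ½mv² ⇒ v = √(2|q|V/m) = √(2·3.204×10⁻¹⁹·383/8.31×10⁻²⁷) ≈ 1.719×10⁵ m/s.
In the field: r = mv/(|q|B) = (8.31×10⁻²⁷)(1.719×10⁵)/((3.204×10⁻¹⁹)(0.370)) ≈ 0.0120 m.

r ≈ 0.0120 m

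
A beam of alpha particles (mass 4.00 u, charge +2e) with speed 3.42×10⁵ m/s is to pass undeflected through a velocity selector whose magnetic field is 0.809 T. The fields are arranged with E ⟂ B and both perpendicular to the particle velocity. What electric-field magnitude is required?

E = 2.77×10⁵ V/m

For straight-line motion qE = qvB, so E = vB.
E = 3.42×10⁵ × 0.809 = 2.77×10⁵ V/m.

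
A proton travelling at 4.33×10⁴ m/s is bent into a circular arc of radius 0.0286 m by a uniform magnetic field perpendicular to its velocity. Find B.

B ≈ 0.0158 T

From |q|vB = mv²/r, B = mv/(|q|r).
B = (1.673×10⁻²⁷)(4.33×10⁴)/((1.602×10⁻¹⁹)(0.0286)) ≈ 0.0158 T.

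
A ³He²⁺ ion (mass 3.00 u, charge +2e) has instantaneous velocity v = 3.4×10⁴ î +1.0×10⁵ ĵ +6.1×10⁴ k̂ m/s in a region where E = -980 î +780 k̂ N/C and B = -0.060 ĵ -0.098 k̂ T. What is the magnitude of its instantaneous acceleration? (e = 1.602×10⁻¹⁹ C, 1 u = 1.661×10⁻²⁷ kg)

v×B = (-6140, 3330, -2040) N/C.
E + v×B = (-7120, 3330, -1260) N/C.
F = q(E + v×B) = (3.204×10⁻¹⁹ C)·(-7120, 3330, -1260) = (-2.28×10⁻¹⁵, 1.07×10⁻¹⁵, -4.04×10⁻¹⁶) N.
|a| = |F|/m = 2.551×10⁻¹⁵/4.983×10⁻²⁷ ≈ 5.12×10¹¹ m/s².

|a| ≈ 5.12×10¹¹ m/s²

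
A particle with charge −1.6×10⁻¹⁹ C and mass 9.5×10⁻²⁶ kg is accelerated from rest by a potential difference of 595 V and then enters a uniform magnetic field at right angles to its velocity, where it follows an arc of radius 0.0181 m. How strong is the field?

v = √(2|q|V/m) = √(2·1.6×10⁻¹⁹·595/9.5×10⁻²⁶) ≈ 4.477×10⁴ m/s.
B = mv/(|q|r) = (9.5×10⁻²⁶)(4.477×10⁴)/((1.6×10⁻¹⁹)(0.0181)) ≈ 1.47 T.

B ≈ 1.47 T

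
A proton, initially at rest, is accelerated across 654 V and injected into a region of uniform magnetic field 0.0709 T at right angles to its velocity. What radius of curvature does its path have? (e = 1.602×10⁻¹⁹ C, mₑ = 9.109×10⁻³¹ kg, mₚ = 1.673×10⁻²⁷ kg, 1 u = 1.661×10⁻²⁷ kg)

Acceleration: |q|V = ½mv² ⇒ v = √(2|q|V/m) = √(2·1.602×10⁻¹⁹·654/1.673×10⁻²⁷) ≈ 3.539×10⁵ m/s.
In the field: r = mv/(|q|B) = (1.673×10⁻²⁷)(3.539×10⁵)/((1.602×10⁻¹⁹)(0.0709)) ≈ 0.0521 m.

r ≈ 0.0521 m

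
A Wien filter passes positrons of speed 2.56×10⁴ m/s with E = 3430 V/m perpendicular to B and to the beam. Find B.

B = 0.134 T

Balance of forces in the selector: qE = qvB ⇒ B = E/v.
B = 3430/2.56×10⁴ = 0.134 T.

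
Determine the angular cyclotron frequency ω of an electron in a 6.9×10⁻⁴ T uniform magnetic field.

ω = |q|B/m.
ω = (1.602×10⁻¹⁹)(6.9×10⁻⁴)/9.109×10⁻³¹ ≈ 1.2×10⁸ rad/s.

ω ≈ 1.2×10⁸ rad/s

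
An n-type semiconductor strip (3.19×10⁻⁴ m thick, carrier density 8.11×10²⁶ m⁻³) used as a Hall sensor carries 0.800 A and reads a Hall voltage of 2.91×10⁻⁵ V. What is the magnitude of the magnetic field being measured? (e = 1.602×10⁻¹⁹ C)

From V_H = IB/(n e t), B = V_H n e t / I.
B = (2.91×10⁻⁵)(8.11×10²⁶)(1.602×10⁻¹⁹)(3.19×10⁻⁴)/0.800 ≈ 1.51 T.

B ≈ 1.51 T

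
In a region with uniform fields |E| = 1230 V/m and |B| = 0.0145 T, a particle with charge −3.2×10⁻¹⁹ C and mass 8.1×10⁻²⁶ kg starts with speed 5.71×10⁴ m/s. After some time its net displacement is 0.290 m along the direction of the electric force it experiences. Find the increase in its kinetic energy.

ΔKE ≈ 1.14×10⁻¹⁶ J

The magnetic force is always ⟂ v and does no work; only the electric force changes KE.
ΔKE = F_E · d = |q|E d = (3.2×10⁻¹⁹)(1230)(0.290) ≈ 1.14×10⁻¹⁶ J.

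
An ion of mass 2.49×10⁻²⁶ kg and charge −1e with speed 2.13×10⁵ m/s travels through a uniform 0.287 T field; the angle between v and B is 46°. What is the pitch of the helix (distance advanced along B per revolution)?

p ≈ 0.503 m

v∥ = v cosθ = 2.13×10⁵·cos46° ≈ 1.480×10⁵ m/s.
T = 2πm/(|q|B) = 2π(2.49×10⁻²⁶)/((1.602×10⁻¹⁹)(0.287)) ≈ 3.403×10⁻⁶ s.
pitch = v∥ T = (1.480×10⁵)(3.403×10⁻⁶) ≈ 0.503 m.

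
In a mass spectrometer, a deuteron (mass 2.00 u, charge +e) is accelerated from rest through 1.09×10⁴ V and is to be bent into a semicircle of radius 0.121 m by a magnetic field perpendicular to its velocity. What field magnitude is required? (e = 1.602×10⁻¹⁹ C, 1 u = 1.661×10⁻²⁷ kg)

v = √(2|q|V/m) = √(2·1.602×10⁻¹⁹·1.09×10⁴/3.322×10⁻²⁷) ≈ 1.025×10⁶ m/s.
B = mv/(|q|r) = (3.322×10⁻²⁷)(1.025×10⁶)/((1.602×10⁻¹⁹)(0.121)) ≈ 0.176 T.

B ≈ 0.176 T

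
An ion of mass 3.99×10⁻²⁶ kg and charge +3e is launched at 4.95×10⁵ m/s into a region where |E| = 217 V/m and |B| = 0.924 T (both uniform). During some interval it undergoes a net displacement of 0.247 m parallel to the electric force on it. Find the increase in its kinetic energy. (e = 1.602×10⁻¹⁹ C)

ΔKE ≈ 2.58×10⁻¹⁷ J

The magnetic force is always ⟂ v and does no work; only the electric force changes KE.
ΔKE = F_E · d = |q|E d = (4.806×10⁻¹⁹)(217)(0.247) ≈ 2.58×10⁻¹⁷ J.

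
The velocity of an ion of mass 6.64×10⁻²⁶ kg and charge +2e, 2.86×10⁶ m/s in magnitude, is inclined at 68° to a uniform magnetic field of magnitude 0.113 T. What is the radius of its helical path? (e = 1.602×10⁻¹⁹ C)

r ≈ 4.86 m

v⊥ = v sinθ = 2.86×10⁶·sin68° ≈ 2.652×10⁶ m/s.
r = m v⊥/(|q|B) = (6.64×10⁻²⁶)(2.652×10⁶)/((3.204×10⁻¹⁹)(0.113)) ≈ 4.86 m.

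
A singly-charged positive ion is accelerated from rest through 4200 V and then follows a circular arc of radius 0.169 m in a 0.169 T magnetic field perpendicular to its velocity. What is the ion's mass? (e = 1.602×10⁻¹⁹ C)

m ≈ 1.56×10⁻²⁶ kg

Combine |q|V = ½mv² and r = mv/(|q|B): eliminate v to get m = qB²r²/(2V).
m = (1.602×10⁻¹⁹)(0.169)²(0.169)²/(2·4200) ≈ 1.56×10⁻²⁶ kg.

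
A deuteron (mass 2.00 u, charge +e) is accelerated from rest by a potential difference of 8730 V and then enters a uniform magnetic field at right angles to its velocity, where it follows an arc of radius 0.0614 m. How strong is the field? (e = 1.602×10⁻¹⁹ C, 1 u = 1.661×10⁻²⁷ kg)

B ≈ 0.310 T

v = √(2|q|V/m) = √(2·1.602×10⁻¹⁹·8730/3.322×10⁻²⁷) ≈ 9.176×10⁵ m/s.
B = mv/(|q|r) = (3.322×10⁻²⁷)(9.176×10⁵)/((1.602×10⁻¹⁹)(0.0614)) ≈ 0.310 T.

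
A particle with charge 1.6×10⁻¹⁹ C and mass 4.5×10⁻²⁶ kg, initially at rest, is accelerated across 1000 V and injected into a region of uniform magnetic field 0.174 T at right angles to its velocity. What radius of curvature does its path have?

Acceleration: |q|V = ½mv² ⇒ v = √(2|q|V/m) = √(2·1.6×10⁻¹⁹·1000/4.5×10⁻²⁶) ≈ 8.433×10⁴ m/s.
In the field: r = mv/(|q|B) = (4.5×10⁻²⁶)(8.433×10⁴)/((1.6×10⁻¹⁹)(0.174)) ≈ 0.136 m.

r ≈ 0.136 m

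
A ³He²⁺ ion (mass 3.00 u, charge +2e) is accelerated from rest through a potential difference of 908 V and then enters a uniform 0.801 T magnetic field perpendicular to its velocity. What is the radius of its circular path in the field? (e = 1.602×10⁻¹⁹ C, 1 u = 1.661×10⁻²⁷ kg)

r ≈ 6.63×10⁻³ m

Acceleration: |q|V = ½mv² ⇒ v = √(2|q|V/m) = √(2·3.204×10⁻¹⁹·908/4.983×10⁻²⁷) ≈ 3.417×10⁵ m/s.
In the field: r = mv/(|q|B) = (4.983×10⁻²⁷)(3.417×10⁵)/((3.204×10⁻¹⁹)(0.801)) ≈ 6.63×10⁻³ m.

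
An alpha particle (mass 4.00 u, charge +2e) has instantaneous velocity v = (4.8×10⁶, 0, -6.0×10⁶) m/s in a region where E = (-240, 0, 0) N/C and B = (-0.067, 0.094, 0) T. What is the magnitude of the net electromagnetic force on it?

|F| ≈ 2.65×10⁻¹³ N

v×B = (5.64×10⁵, 4.02×10⁵, 4.51×10⁵) N/C.
E + v×B = (5.64×10⁵, 4.02×10⁵, 4.51×10⁵) N/C.
F = q(E + v×B) = (3.204×10⁻¹⁹ C)·(5.64×10⁵, 4.02×10⁵, 4.51×10⁵) = (1.81×10⁻¹³, 1.29×10⁻¹³, 1.45×10⁻¹³) N.
|F| = 2.65×10⁻¹³ N.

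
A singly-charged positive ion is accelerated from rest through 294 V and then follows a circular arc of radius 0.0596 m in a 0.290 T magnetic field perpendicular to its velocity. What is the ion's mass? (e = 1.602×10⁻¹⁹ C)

m ≈ 8.14×10⁻²⁶ kg

Combine |q|V = ½mv² and r = mv/(|q|B): eliminate v to get m = qB²r²/(2V).
m = (1.602×10⁻¹⁹)(0.290)²(0.0596)²/(2·294) ≈ 8.14×10⁻²⁶ kg.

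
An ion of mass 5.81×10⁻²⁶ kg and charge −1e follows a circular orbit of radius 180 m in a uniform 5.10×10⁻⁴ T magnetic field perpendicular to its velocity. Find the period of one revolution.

T ≈ 4.47×10⁻³ s

The cyclotron period depends only on m, q, B: T = 2πm/(|q|B).
T = 2π(5.81×10⁻²⁶)/((1.602×10⁻¹⁹)(5.10×10⁻⁴)) ≈ 4.47×10⁻³ s.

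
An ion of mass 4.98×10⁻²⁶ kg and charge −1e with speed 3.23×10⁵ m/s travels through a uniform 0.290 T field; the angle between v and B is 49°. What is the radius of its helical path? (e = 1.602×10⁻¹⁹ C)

r ≈ 0.261 m

v⊥ = v sinθ = 3.23×10⁵·sin49° ≈ 2.438×10⁵ m/s.
r = m v⊥/(|q|B) = (4.98×10⁻²⁶)(2.438×10⁵)/((1.602×10⁻¹⁹)(0.290)) ≈ 0.261 m.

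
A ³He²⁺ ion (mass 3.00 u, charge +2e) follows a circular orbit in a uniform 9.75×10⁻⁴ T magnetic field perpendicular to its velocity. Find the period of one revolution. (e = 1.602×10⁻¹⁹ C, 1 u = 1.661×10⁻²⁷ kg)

T ≈ 1.00×10⁻⁴ s

The cyclotron period depends only on m, q, B: T = 2πm/(|q|B).
T = 2π(4.983×10⁻²⁷)/((3.204×10⁻¹⁹)(9.75×10⁻⁴)) ≈ 1.00×10⁻⁴ s.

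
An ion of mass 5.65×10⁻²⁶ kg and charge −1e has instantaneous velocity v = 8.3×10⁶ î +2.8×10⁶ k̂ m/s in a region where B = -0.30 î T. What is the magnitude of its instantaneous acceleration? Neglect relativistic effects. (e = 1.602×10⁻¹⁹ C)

v×B = (0, -8.40×10⁵, 0) N/C.
F = q v×B = (−1.602×10⁻¹⁹ C)·(0, -8.40×10⁵, 0) = (0, 1.35×10⁻¹³, 0) N.
|a| = |F|/m = 1.346×10⁻¹³/5.65×10⁻²⁶ ≈ 2.38×10¹² m/s².

|a| ≈ 2.38×10¹² m/s²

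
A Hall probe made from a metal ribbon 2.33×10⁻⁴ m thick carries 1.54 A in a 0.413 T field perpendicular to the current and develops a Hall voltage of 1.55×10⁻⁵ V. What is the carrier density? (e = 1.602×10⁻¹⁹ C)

n ≈ 1.10×10²⁷ m⁻³

From V_H = IB/(n e t), n = IB/(V_H e t).
n = (1.54)(0.413)/((1.55×10⁻⁵)(1.602×10⁻¹⁹)(2.33×10⁻⁴)) ≈ 1.10×10²⁷ m⁻³.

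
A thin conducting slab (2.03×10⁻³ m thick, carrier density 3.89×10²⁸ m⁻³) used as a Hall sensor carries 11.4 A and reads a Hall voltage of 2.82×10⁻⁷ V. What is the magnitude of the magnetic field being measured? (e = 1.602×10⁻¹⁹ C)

B ≈ 0.313 T

From V_H = IB/(n e t), B = V_H n e t / I.
B = (2.82×10⁻⁷)(3.89×10²⁸)(1.602×10⁻¹⁹)(2.03×10⁻³)/11.4 ≈ 0.313 T.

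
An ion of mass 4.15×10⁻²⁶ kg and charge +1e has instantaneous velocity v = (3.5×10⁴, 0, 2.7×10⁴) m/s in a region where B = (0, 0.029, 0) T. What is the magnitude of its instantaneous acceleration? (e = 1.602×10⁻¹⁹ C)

v×B = (-783, 0, 1020) N/C.
F = q v×B = (1.602×10⁻¹⁹ C)·(-783, 0, 1020) = (-1.25×10⁻¹⁶, 0, 1.63×10⁻¹⁶) N.
|a| = |F|/m = 2.054×10⁻¹⁶/4.15×10⁻²⁶ ≈ 4.95×10⁹ m/s².

|a| ≈ 4.95×10⁹ m/s²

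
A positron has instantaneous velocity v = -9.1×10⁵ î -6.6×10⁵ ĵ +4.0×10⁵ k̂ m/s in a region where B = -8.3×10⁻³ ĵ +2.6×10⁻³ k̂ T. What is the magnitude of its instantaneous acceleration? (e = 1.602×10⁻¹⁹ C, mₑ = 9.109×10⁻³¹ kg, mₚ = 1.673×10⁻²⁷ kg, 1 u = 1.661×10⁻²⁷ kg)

|a| ≈ 1.42×10¹⁵ m/s²

v×B = (1600, 2370, 7550) N/C.
F = q v×B = (1.602×10⁻¹⁹ C)·(1600, 2370, 7550) = (2.57×10⁻¹⁶, 3.79×10⁻¹⁶, 1.21×10⁻¹⁵) N.
|a| = |F|/m = 1.294×10⁻¹⁵/9.109×10⁻³¹ ≈ 1.42×10¹⁵ m/s².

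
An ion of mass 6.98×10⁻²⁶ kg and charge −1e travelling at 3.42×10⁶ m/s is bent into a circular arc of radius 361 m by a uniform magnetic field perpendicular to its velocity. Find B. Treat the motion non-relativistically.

B ≈ 4.13×10⁻³ T

From |q|vB = mv²/r, B = mv/(|q|r).
B = (6.98×10⁻²⁶)(3.42×10⁶)/((1.602×10⁻¹⁹)(361)) ≈ 4.13×10⁻³ T.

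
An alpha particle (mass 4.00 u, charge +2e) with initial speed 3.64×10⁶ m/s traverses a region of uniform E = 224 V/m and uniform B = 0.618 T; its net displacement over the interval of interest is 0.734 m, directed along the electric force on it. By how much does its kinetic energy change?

The magnetic force is always ⟂ v and does no work; only the electric force changes KE.
ΔKE = F_E · d = |q|E d = (3.204×10⁻¹⁹)(224)(0.734) ≈ 5.27×10⁻¹⁷ J.

ΔKE ≈ 5.27×10⁻¹⁷ J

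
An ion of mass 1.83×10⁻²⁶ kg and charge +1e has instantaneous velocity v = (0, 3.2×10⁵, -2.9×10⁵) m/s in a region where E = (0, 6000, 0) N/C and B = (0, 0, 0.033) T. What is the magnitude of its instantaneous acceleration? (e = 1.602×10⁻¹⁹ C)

|a| ≈ 1.06×10¹¹ m/s²

v×B = (1.06×10⁴, 0, 0) N/C.
E + v×B = (1.06×10⁴, 6000, 0) N/C.
F = q(E + v×B) = (1.602×10⁻¹⁹ C)·(1.06×10⁴, 6000, 0) = (1.69×10⁻¹⁵, 9.61×10⁻¹⁶, 0) N.
|a| = |F|/m = 1.946×10⁻¹⁵/1.83×10⁻²⁶ ≈ 1.06×10¹¹ m/s².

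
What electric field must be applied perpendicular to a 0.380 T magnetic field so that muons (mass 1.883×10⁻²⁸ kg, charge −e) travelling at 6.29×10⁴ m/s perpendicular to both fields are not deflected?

E = 2.39×10⁴ V/m

For straight-line motion qE = qvB, so E = vB.
E = 6.29×10⁴ × 0.380 = 2.39×10⁴ V/m.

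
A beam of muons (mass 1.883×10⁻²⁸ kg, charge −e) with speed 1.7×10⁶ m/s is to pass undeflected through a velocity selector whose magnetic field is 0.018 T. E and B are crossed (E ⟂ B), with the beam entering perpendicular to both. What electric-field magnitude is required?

E = 3.1×10⁴ V/m

For straight-line motion qE = qvB, so E = vB.
E = 1.7×10⁶ × 0.018 = 3.1×10⁴ V/m.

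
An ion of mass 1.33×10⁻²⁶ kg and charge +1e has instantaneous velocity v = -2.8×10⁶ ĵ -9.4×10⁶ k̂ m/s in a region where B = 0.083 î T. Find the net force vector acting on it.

v×B = (0, -7.80×10⁵, 2.32×10⁵) N/C.
F = q v×B = (1.602×10⁻¹⁹ C)·(0, -7.80×10⁵, 2.32×10⁵) = (0, -1.25×10⁻¹³, 3.72×10⁻¹⁴) N.

F ≈ (0, -1.25×10⁻¹³, 3.72×10⁻¹⁴) N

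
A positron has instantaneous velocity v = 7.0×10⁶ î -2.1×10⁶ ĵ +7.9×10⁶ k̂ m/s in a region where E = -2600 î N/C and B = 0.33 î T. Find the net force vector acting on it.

F ≈ (-4.17×10⁻¹⁶, 4.18×10⁻¹³, 1.11×10⁻¹³) N

v×B = (0, 2.61×10⁶, 6.93×10⁵) N/C.
E + v×B = (-2600, 2.61×10⁶, 6.93×10⁵) N/C.
F = q(E + v×B) = (1.602×10⁻¹⁹ C)·(-2600, 2.61×10⁶, 6.93×10⁵) = (-4.17×10⁻¹⁶, 4.18×10⁻¹³, 1.11×10⁻¹³) N.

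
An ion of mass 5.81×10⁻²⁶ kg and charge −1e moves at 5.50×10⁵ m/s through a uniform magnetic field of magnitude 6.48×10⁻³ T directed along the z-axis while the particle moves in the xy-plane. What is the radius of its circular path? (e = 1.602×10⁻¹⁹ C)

r ≈ 30.8 m

The magnetic force provides the centripetal force: |q|vB = mv²/r.
r = mv/(|q|B) = (5.81×10⁻²⁶)(5.50×10⁵)/((1.602×10⁻¹⁹)(6.48×10⁻³)) ≈ 30.8 m.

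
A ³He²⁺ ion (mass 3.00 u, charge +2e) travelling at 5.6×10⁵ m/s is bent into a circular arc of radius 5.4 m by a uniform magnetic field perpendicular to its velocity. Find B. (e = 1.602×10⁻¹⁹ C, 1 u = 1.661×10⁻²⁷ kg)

From |q|vB = mv²/r, B = mv/(|q|r).
B = (4.983×10⁻²⁷)(5.6×10⁵)/((3.204×10⁻¹⁹)(5.4)) ≈ 1.6×10⁻³ T.

B ≈ 1.6×10⁻³ T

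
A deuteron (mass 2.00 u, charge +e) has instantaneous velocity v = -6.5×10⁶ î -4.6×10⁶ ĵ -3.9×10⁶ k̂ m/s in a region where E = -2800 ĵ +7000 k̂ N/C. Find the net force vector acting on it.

F ≈ (0, -4.49×10⁻¹⁶, 1.12×10⁻¹⁵) N

Only an electric field acts, so F = qE = (1.602×10⁻¹⁹ C)·(0, -2800, 7000) = (0, -4.49×10⁻¹⁶, 1.12×10⁻¹⁵) N.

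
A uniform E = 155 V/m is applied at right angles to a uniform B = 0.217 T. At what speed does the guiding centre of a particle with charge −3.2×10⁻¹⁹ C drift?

v_d ≈ 714 m/s

The E×B drift speed is v_d = E/B.
v_d = 155/0.217 = 714 m/s.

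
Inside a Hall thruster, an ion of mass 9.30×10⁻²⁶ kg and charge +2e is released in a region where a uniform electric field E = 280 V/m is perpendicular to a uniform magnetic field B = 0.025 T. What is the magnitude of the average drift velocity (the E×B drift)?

v_d ≈ 1.1×10⁴ m/s

In crossed fields the guiding centre drifts at v_d = |E×B|/B² = E/B, independent of charge and mass.
v_d = 280/0.025 = 1.1×10⁴ m/s.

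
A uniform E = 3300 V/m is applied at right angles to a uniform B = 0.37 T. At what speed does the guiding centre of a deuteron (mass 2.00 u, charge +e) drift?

In crossed fields the guiding centre drifts at v_d = |E×B|/B² = E/B, independent of charge and mass.
v_d = 3300/0.37 = 8900 m/s.

v_d ≈ 8900 m/s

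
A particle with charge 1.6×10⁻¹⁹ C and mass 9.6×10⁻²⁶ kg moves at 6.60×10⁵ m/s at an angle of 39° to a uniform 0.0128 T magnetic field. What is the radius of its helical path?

v⊥ = v sinθ = 6.60×10⁵·sin39° ≈ 4.154×10⁵ m/s.
r = m v⊥/(|q|B) = (9.6×10⁻²⁶)(4.154×10⁵)/((1.6×10⁻¹⁹)(0.0128)) ≈ 19.5 m.

r ≈ 19.5 m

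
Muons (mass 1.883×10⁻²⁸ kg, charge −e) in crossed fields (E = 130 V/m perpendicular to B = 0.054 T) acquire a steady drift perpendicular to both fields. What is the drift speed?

v_d ≈ 2400 m/s

In crossed fields the guiding centre drifts at v_d = |E×B|/B² = E/B, independent of charge and mass.
v_d = 130/0.054 = 2400 m/s.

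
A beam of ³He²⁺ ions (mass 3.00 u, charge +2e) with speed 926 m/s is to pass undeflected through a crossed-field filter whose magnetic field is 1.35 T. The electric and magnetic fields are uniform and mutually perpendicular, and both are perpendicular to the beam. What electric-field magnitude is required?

For straight-line motion qE = qvB, so E = vB.
E = 926 × 1.35 = 1250 V/m.

E = 1250 V/m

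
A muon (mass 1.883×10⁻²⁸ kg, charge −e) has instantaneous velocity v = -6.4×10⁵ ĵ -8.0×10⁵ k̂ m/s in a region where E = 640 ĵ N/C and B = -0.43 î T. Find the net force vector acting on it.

v×B = (0, 3.44×10⁵, -2.75×10⁵) N/C.
E + v×B = (0, 3.45×10⁵, -2.75×10⁵) N/C.
F = q(E + v×B) = (−1.602×10⁻¹⁹ C)·(0, 3.45×10⁵, -2.75×10⁵) = (0, -5.52×10⁻¹⁴, 4.41×10⁻¹⁴) N.

F ≈ (0, -5.52×10⁻¹⁴, 4.41×10⁻¹⁴) N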